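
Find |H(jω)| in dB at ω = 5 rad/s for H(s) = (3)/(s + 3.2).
Substitute s = j*5: H(j5) = 0.272418 - 0.425653j.
|H(j5)| = sqrt(Re² + Im²) = 0.5054.
20*log₁₀(0.5054) = -5.93 dB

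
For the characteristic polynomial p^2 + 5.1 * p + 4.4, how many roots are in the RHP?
p^2 + 5.1*p + 4.4 = (p + 1.1)(p + 4). Poles: -1.1, -4. RHP poles (Re>0): 0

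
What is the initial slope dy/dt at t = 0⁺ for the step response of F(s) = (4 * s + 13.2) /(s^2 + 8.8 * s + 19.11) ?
IVT: y'(0⁺) = lim_{s→∞} s²·Y(s) = lim_{s→∞} s·F(s).
deg(num) = 1, deg(den) = 2, relative degree = 1, so s·F(s) → (leading num)/(leading den) = 4/1 = 4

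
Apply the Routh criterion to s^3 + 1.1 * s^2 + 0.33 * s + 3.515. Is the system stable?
Routh array:
s^3: [1, 0.33]; s^2: [1.1, 3.515]; s^1: [-2.86545]; s^0: [3.515]
First column: [1, 1.1, -2.86545, 3.515]. Sign changes = 2.
No, unstable (2 RHP root(s))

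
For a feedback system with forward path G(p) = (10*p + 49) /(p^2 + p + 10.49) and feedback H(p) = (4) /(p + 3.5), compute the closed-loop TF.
Closed-loop T = G/(1+GH).
Numerator: G_num * H_den = 10*p^2 + 84*p + 171.5.
Denominator: G_den * H_den + G_num * H_num = (p^3 + 4.5*p^2 + 13.99*p + 36.715) + (40*p + 196) = p^3 + 4.5*p^2 + 53.99*p + 232.715.
T(p) = (10*p^2 + 84*p + 171.5)/(p^3 + 4.5*p^2 + 53.99*p + 232.715)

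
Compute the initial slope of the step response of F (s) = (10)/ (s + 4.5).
IVT: y'(0⁺) = lim_{s→∞} s²·Y(s) = lim_{s→∞} s·F(s).
deg(num) = 0, deg(den) = 1, relative degree = 1, so s·F(s) → (leading num)/(leading den) = 10/1 = 10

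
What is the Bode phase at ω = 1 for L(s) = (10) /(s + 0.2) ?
Substitute s = j*1: L(j1) = 1.92308 - 9.61538j.
∠L(j1) = atan2(Im, Re) = atan2(-9.61538, 1.92308) = -78.69°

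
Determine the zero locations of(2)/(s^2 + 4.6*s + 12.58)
Numerator is a nonzero constant (2) → Zeros: none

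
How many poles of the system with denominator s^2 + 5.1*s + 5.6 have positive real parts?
s^2 + 5.1*s + 5.6 = (s + 1.6)(s + 3.5). Poles: -1.6, -3.5. RHP poles (Re>0): 0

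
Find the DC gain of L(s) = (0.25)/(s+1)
DC gain = L(0) = num(0)/den(0) = 0.25/1 = 0.25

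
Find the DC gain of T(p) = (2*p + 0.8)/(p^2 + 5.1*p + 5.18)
DC gain = T(0) = num(0)/den(0) = 0.8/5.18 = 0.1544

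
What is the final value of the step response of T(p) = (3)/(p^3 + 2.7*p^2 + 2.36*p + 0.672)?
FVT: lim_{t→∞} y(t) = lim_{p→0} p*Y(p) where Y(p) = T(p)/p.
= lim_{p→0} T(p) = T(0) = num(0)/den(0) = 3/0.672 = 4.464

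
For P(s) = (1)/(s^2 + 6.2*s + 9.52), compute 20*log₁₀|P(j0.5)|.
Substitute s = j*0.5: P(j0.5) = 0.0970245 - 0.0324462j.
|P(j0.5)| = sqrt(Re² + Im²) = 0.1023.
20*log₁₀(0.1023) = -19.80 dB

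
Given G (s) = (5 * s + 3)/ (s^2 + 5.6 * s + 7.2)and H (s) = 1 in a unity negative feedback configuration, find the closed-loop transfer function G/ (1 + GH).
Closed-loop T = G/(1+GH).
Numerator: G_num * H_den = 5*s + 3.
Denominator: G_den * H_den + G_num * H_num = (s^2 + 5.6*s + 7.2) + (5*s + 3) = s^2 + 10.6*s + 10.2.
T(s) = (5*s + 3)/(s^2 + 10.6*s + 10.2)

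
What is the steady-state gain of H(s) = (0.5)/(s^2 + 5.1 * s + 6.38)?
DC gain = H(0) = num(0)/den(0) = 0.5/6.38 = 0.07837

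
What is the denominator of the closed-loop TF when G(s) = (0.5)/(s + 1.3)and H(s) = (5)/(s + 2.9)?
Characteristic poly = G_den * H_den + G_num * H_num = (s^2 + 4.2*s + 3.77) + (2.5) = s^2 + 4.2*s + 6.27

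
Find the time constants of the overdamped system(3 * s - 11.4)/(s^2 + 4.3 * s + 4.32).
Overdamped: real poles at -1.6, -2.7. τ = -1/pole → τ₁ = 0.625, τ₂ = 0.3704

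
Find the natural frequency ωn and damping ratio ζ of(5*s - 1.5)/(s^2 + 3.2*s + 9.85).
Underdamped: complex pole -1.6 + 2.7j. ωn = |pole| = 3.138, ζ = -Re(pole)/ωn = 0.5098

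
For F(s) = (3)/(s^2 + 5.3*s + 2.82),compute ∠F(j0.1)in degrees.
Substitute s = j*0.1: F(j0.1) = 1.03094 - 0.194448j.
∠F(j0.1) = atan2(Im, Re) = atan2(-0.194448, 1.03094) = -10.68°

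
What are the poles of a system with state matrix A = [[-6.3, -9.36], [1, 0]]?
Eigenvalues solve det(λI - A) = 0.
Characteristic polynomial: λ^2 + 6.3*λ + 9.36 = 0.
Factor: (λ + 3.9)(λ + 2.4) = 0.
Roots: -2.4, -3.9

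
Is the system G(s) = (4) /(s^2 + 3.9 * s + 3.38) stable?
Denominator: s^2 + 3.9*s + 3.38 = (s + 1.3)(s + 2.6). Poles: -1.3, -2.6. All Re(p)<0: Yes (stable)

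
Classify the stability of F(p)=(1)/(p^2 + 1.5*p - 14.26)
Denominator: p^2 + 1.5*p - 14.26 = (p - 3.1)(p + 4.6). Poles: -4.6, 3.1. Unstable (1 pole(s) in RHP)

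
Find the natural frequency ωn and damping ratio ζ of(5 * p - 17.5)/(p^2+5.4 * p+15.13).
Underdamped: complex pole -2.7 + 2.8j. ωn = |pole| = 3.89, ζ = -Re(pole)/ωn = 0.6941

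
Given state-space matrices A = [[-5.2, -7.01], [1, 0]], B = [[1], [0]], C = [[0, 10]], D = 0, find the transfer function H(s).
H(s) = C(sI - A)⁻¹B + D.
Characteristic polynomial det(sI - A) = s^2 + 5.2*s + 7.01.
Numerator from C·adj(sI-A)·B + D·det(sI-A) = 10.
H(s) = (10)/(s^2 + 5.2*s + 7.01)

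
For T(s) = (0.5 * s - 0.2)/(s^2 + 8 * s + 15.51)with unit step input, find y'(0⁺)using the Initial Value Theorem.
IVT: y'(0⁺) = lim_{s→∞} s²·Y(s) = lim_{s→∞} s·T(s).
deg(num) = 1, deg(den) = 2, relative degree = 1, so s·T(s) → (leading num)/(leading den) = 0.5/1 = 0.5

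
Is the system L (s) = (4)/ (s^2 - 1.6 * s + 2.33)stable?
Denominator: s^2 - 1.6*s + 2.33. Poles: 0.8 + 1.3j, 0.8 - 1.3j. All Re(p)<0: No (unstable)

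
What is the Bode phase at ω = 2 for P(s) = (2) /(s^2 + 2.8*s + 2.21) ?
Substitute s = j*2: P(j2) = -0.103576 - 0.324036j.
∠P(j2) = atan2(Im, Re) = atan2(-0.324036, -0.103576) = -107.73°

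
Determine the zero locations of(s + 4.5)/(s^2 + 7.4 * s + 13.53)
Set numerator = 0: s + 4.5 = 0 → Zeros: -4.5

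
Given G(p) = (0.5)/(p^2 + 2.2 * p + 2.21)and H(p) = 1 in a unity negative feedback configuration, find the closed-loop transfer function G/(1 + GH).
Closed-loop T = G/(1+GH).
Numerator: G_num * H_den = 0.5.
Denominator: G_den * H_den + G_num * H_num = (p^2 + 2.2*p + 2.21) + (0.5) = p^2 + 2.2*p + 2.71.
T(p) = (0.5)/(p^2 + 2.2*p + 2.71)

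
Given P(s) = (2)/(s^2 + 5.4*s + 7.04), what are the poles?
Set denominator = 0: s^2 + 5.4*s + 7.04 = (s + 2.2)(s + 3.2) = 0 → Poles: -2.2, -3.2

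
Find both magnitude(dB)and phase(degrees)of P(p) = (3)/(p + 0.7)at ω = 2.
Substitute p = j*2: P(j2) = 0.467706 - 1.3363j.
|P| = 20*log₁₀(sqrt(Re²+Im²)) = 3.02 dB.
∠P = atan2(Im, Re) = -70.71°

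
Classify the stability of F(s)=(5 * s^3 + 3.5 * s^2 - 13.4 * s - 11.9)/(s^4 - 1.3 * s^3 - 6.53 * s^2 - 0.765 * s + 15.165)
Denominator: s^4 - 1.3*s^3 - 6.53*s^2 - 0.765*s + 15.165 = (s - 1.5)(s - 3)(s^2 + 3.2*s + 3.37). Poles: -1.6 + 0.9j, -1.6 - 0.9j, 1.5, 3. Unstable (2 pole(s) in RHP)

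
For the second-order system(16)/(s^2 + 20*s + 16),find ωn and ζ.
Standard form: ωn²/(s²+2ζωn·s+ωn²).
const=16=ωn² → ωn=4, s coeff=20=2ζωn → ζ=2.5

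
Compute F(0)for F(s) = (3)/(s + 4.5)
DC gain = F(0) = num(0)/den(0) = 3/4.5 = 0.6667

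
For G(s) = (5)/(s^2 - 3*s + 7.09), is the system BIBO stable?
Denominator: s^2 - 3*s + 7.09. Poles: 1.5 + 2.2j, 1.5 - 2.2j. All Re(p)<0: No (unstable)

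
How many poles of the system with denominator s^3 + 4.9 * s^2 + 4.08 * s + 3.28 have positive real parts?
s^3 + 4.9*s^2 + 4.08*s + 3.28 = (s + 4.1)(s^2 + 0.8*s + 0.8). Poles: -0.4 + 0.8j, -0.4 - 0.8j, -4.1. RHP poles (Re>0): 0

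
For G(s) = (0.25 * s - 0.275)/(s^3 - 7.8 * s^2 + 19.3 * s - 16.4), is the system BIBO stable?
Denominator: s^3 - 7.8*s^2 + 19.3*s - 16.4 = (s - 4)(s^2 - 3.8*s + 4.1). Poles: 1.9 + 0.7j, 1.9 - 0.7j, 4. All Re(p)<0: No (unstable)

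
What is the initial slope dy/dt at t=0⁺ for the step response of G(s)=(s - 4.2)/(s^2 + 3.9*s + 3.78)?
IVT: y'(0⁺) = lim_{s→∞} s²·Y(s) = lim_{s→∞} s·G(s).
deg(num) = 1, deg(den) = 2, relative degree = 1, so s·G(s) → (leading num)/(leading den) = 1/1 = 1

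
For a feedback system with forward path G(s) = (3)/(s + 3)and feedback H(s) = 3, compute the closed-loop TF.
Closed-loop T = G/(1+GH).
Numerator: G_num * H_den = 3.
Denominator: G_den * H_den + G_num * H_num = (s + 3) + (9) = s + 12.
T(s) = (3)/(s + 12)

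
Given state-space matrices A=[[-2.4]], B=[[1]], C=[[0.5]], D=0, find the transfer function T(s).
T(s) = C(sI - A)⁻¹B + D.
Characteristic polynomial det(sI - A) = s + 2.4.
Numerator from C·adj(sI-A)·B + D·det(sI-A) = 0.5.
T(s) = (0.5)/(s + 2.4)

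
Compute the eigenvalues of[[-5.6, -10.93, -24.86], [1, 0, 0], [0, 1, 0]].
Eigenvalues solve det(λI - A) = 0.
Characteristic polynomial: λ^3 + 5.6*λ^2 + 10.93*λ + 24.86 = 0.
Factor: (λ + 4.4)(λ^2 + 1.2*λ + 5.65) = 0.
Roots: -0.6 + 2.3j, -0.6 - 2.3j, -4.4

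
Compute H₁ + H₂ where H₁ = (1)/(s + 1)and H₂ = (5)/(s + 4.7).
Parallel: H = H₁ + H₂ = (n₁·d₂ + n₂·d₁)/(d₁·d₂).
n₁·d₂ = s + 4.7. n₂·d₁ = 5*s + 5. Sum = 6*s + 9.7. d₁·d₂ = s^2 + 5.7*s + 4.7.
H(s) = (6*s + 9.7)/(s^2 + 5.7*s + 4.7)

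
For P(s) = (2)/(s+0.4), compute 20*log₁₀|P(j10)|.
Substitute s = j*10: P(j10) = 0.00798722 - 0.199681j.
|P(j10)| = sqrt(Re² + Im²) = 0.1998.
20*log₁₀(0.1998) = -13.99 dB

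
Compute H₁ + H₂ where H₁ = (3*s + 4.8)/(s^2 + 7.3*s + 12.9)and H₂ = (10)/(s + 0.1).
Parallel: H = H₁ + H₂ = (n₁·d₂ + n₂·d₁)/(d₁·d₂).
n₁·d₂ = 3*s^2 + 5.1*s + 0.48. n₂·d₁ = 10*s^2 + 73*s + 129. Sum = 13*s^2 + 78.1*s + 129.48. d₁·d₂ = s^3 + 7.4*s^2 + 13.63*s + 1.29.
H(s) = (13*s^2 + 78.1*s + 129.48)/(s^3 + 7.4*s^2 + 13.63*s + 1.29)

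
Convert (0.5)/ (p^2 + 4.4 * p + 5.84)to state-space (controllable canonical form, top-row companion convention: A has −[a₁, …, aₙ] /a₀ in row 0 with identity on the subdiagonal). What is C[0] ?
Reachable canonical form: C = numerator coefficients (right-aligned, zero-padded to length n).
num = 0.5, C = [[0, 0.5]].
C[0] = 0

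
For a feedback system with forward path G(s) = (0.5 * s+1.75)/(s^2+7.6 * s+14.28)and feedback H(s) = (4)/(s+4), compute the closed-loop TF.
Closed-loop T = G/(1+GH).
Numerator: G_num * H_den = 0.5*s^2 + 3.75*s + 7.
Denominator: G_den * H_den + G_num * H_num = (s^3 + 11.6*s^2 + 44.68*s + 57.12) + (2*s + 7) = s^3 + 11.6*s^2 + 46.68*s + 64.12.
T(s) = (0.5*s^2 + 3.75*s + 7)/(s^3 + 11.6*s^2 + 46.68*s + 64.12)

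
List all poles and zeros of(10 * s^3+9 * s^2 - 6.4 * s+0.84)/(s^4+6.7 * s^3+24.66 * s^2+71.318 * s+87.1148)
Set denominator = 0: s^4 + 6.7*s^3 + 24.66*s^2 + 71.318*s + 87.1148 = (s + 3.4)(s + 2.3)(s^2 + s + 11.14) = 0 → Poles: -0.5 + 3.3j, -0.5 - 3.3j, -2.3, -3.4
Set numerator = 0: 10*s^3 + 9*s^2 - 6.4*s + 0.84 = 10*(s - 0.3)(s + 1.4)(s - 0.2) = 0 → Zeros: -1.4, 0.2, 0.3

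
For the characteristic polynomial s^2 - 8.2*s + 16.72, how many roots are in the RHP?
s^2 - 8.2*s + 16.72 = (s - 3.8)(s - 4.4). Poles: 3.8, 4.4. RHP poles (Re>0): 2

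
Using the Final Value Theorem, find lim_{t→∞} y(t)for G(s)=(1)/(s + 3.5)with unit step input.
FVT: lim_{t→∞} y(t) = lim_{s→0} s*Y(s) where Y(s) = G(s)/s.
= lim_{s→0} G(s) = G(0) = num(0)/den(0) = 1/3.5 = 0.2857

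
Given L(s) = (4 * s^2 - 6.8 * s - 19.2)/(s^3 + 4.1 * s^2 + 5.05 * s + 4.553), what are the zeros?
Set numerator = 0: 4*s^2 - 6.8*s - 19.2 = 4*(s - 3.2)(s + 1.5) = 0 → Zeros: -1.5, 3.2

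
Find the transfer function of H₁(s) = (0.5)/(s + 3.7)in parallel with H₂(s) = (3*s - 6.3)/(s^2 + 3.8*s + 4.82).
Parallel: H = H₁ + H₂ = (n₁·d₂ + n₂·d₁)/(d₁·d₂).
n₁·d₂ = 0.5*s^2 + 1.9*s + 2.41. n₂·d₁ = 3*s^2 + 4.8*s - 23.31. Sum = 3.5*s^2 + 6.7*s - 20.9. d₁·d₂ = s^3 + 7.5*s^2 + 18.88*s + 17.834.
H(s) = (3.5*s^2 + 6.7*s - 20.9)/(s^3 + 7.5*s^2 + 18.88*s + 17.834)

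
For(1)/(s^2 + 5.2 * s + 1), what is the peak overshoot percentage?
Standard form: ωn²/(s²+2ζωn·s+ωn²) → ωn = 1, ζ = 2.6.
ζ ≥ 1, so the response is non-oscillatory: peak overshoot = 0%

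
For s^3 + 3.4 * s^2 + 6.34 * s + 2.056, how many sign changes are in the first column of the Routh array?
Routh array:
s^3: [1, 6.34]; s^2: [3.4, 2.056]; s^1: [5.73529]; s^0: [2.056]
First column: [1, 3.4, 5.73529, 2.056]. Sign changes = 0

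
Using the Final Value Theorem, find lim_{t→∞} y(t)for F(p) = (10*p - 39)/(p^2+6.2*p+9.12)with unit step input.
FVT: lim_{t→∞} y(t) = lim_{p→0} p*Y(p) where Y(p) = F(p)/p.
= lim_{p→0} F(p) = F(0) = num(0)/den(0) = -39/9.12 = -4.276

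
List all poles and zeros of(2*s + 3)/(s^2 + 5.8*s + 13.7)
Set denominator = 0: s^2 + 5.8*s + 13.7 = 0 → Poles: -2.9 + 2.3j, -2.9 - 2.3j
Set numerator = 0: 2*s + 3 = 0 → Zeros: -1.5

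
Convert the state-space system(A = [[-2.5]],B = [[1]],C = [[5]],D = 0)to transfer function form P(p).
P(p) = C(pI - A)⁻¹B + D.
Characteristic polynomial det(pI - A) = p + 2.5.
Numerator from C·adj(pI-A)·B + D·det(pI-A) = 5.
P(p) = (5)/(p + 2.5)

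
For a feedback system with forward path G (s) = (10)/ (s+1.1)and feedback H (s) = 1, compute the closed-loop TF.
Closed-loop T = G/(1+GH).
Numerator: G_num * H_den = 10.
Denominator: G_den * H_den + G_num * H_num = (s + 1.1) + (10) = s + 11.1.
T(s) = (10)/(s + 11.1)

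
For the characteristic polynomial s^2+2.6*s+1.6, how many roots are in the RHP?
s^2 + 2.6*s + 1.6 = (s + 1.6)(s + 1). Poles: -1, -1.6. RHP poles (Re>0): 0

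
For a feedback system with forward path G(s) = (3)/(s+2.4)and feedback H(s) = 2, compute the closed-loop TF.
Closed-loop T = G/(1+GH).
Numerator: G_num * H_den = 3.
Denominator: G_den * H_den + G_num * H_num = (s + 2.4) + (6) = s + 8.4.
T(s) = (3)/(s + 8.4)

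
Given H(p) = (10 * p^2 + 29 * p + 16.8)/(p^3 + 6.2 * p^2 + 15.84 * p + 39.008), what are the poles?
Set denominator = 0: p^3 + 6.2*p^2 + 15.84*p + 39.008 = (p + 4.6)(p^2 + 1.6*p + 8.48) = 0 → Poles: -0.8 + 2.8j, -0.8 - 2.8j, -4.6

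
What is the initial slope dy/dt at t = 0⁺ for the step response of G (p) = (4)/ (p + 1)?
IVT: y'(0⁺) = lim_{p→∞} p²·Y(p) = lim_{p→∞} p·G(p).
deg(num) = 0, deg(den) = 1, relative degree = 1, so p·G(p) → (leading num)/(leading den) = 4/1 = 4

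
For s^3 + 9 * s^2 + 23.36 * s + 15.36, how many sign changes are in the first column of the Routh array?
Routh array:
s^3: [1, 23.36]; s^2: [9, 15.36]; s^1: [21.6533]; s^0: [15.36]
First column: [1, 9, 21.6533, 15.36]. Sign changes = 0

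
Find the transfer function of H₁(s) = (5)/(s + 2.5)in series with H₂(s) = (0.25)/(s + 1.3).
Series: H = H₁ · H₂ = (n₁·n₂)/(d₁·d₂).
Num: n₁·n₂ = 1.25. Den: d₁·d₂ = s^2 + 3.8*s + 3.25.
H(s) = (1.25)/(s^2 + 3.8*s + 3.25)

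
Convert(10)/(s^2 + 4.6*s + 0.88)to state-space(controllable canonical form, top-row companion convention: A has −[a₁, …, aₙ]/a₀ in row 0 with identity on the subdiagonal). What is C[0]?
Reachable canonical form: C = numerator coefficients (right-aligned, zero-padded to length n).
num = 10, C = [[0, 10]].
C[0] = 0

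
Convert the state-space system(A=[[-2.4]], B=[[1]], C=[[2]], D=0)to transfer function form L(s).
L(s) = C(sI - A)⁻¹B + D.
Characteristic polynomial det(sI - A) = s + 2.4.
Numerator from C·adj(sI-A)·B + D·det(sI-A) = 2.
L(s) = (2)/(s + 2.4)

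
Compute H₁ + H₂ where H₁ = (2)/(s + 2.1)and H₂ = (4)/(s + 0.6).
Parallel: H = H₁ + H₂ = (n₁·d₂ + n₂·d₁)/(d₁·d₂).
n₁·d₂ = 2*s + 1.2. n₂·d₁ = 4*s + 8.4. Sum = 6*s + 9.6. d₁·d₂ = s^2 + 2.7*s + 1.26.
H(s) = (6*s + 9.6)/(s^2 + 2.7*s + 1.26)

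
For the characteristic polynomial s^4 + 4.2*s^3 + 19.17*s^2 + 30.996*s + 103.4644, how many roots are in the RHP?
s^4 + 4.2*s^3 + 19.17*s^2 + 30.996*s + 103.4644 = (s^2 - 0.4*s + 7.88)(s^2 + 4.6*s + 13.13). Poles: -2.3 + 2.8j, -2.3 - 2.8j, 0.2 + 2.8j, 0.2 - 2.8j. RHP poles (Re>0): 2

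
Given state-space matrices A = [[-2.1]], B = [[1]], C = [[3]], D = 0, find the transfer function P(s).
P(s) = C(sI - A)⁻¹B + D.
Characteristic polynomial det(sI - A) = s + 2.1.
Numerator from C·adj(sI-A)·B + D·det(sI-A) = 3.
P(s) = (3)/(s + 2.1)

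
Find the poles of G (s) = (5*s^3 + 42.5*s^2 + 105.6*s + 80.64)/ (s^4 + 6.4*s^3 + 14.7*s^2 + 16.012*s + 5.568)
Set denominator = 0: s^4 + 6.4*s^3 + 14.7*s^2 + 16.012*s + 5.568 = (s + 0.6)(s + 3.2)(s^2 + 2.6*s + 2.9) = 0 → Poles: -0.6, -1.3 + 1.1j, -1.3 - 1.1j, -3.2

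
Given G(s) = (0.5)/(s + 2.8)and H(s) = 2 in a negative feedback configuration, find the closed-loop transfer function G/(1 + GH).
Closed-loop T = G/(1+GH).
Numerator: G_num * H_den = 0.5.
Denominator: G_den * H_den + G_num * H_num = (s + 2.8) + (1) = s + 3.8.
T(s) = (0.5)/(s + 3.8)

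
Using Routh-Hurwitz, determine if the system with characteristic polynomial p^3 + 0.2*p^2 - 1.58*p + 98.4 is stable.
Routh array:
p^3: [1, -1.58]; p^2: [0.2, 98.4]; p^1: [-493.58]; p^0: [98.4]
First column: [1, 0.2, -493.58, 98.4]. Sign changes = 2.
No, unstable (2 RHP root(s))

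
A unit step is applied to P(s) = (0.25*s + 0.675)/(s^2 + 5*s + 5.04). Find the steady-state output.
FVT: lim_{t→∞} y(t) = lim_{s→0} s*Y(s) where Y(s) = P(s)/s.
= lim_{s→0} P(s) = P(0) = num(0)/den(0) = 0.675/5.04 = 0.1339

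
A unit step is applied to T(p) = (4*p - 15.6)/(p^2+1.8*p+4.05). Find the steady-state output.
FVT: lim_{t→∞} y(t) = lim_{p→0} p*Y(p) where Y(p) = T(p)/p.
= lim_{p→0} T(p) = T(0) = num(0)/den(0) = -15.6/4.05 = -3.852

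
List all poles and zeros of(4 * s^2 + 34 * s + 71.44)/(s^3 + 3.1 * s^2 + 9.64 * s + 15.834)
Set denominator = 0: s^3 + 3.1*s^2 + 9.64*s + 15.834 = (s + 2.1)(s^2 + s + 7.54) = 0 → Poles: -0.5 + 2.7j, -0.5 - 2.7j, -2.1
Set numerator = 0: 4*s^2 + 34*s + 71.44 = 4*(s + 4.7)(s + 3.8) = 0 → Zeros: -3.8, -4.7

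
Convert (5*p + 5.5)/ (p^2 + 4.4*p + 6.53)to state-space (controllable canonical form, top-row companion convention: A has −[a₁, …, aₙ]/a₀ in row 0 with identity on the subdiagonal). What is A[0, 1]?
Reachable canonical form for den = p^2 + 4.4*p + 6.53: top row of A = -[a₁,a₂,...,aₙ]/a₀, ones on the subdiagonal, zeros elsewhere.
A = [[-4.4, -6.53], [1, 0]].
A[0,1] = -6.53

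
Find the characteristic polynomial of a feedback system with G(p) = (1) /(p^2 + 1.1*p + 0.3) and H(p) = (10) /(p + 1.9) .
Characteristic poly = G_den * H_den + G_num * H_num = (p^3 + 3*p^2 + 2.39*p + 0.57) + (10) = p^3 + 3*p^2 + 2.39*p + 10.57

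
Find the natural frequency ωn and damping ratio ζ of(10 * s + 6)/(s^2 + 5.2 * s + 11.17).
Underdamped: complex pole -2.6 + 2.1j. ωn = |pole| = 3.342, ζ = -Re(pole)/ωn = 0.7779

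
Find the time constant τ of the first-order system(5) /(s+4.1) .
First-order system: τ = -1/pole. Pole = -4.1. τ = -1/(-4.1) = 0.2439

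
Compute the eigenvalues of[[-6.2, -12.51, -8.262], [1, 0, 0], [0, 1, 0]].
Eigenvalues solve det(λI - A) = 0.
Characteristic polynomial: λ^3 + 6.2*λ^2 + 12.51*λ + 8.262 = 0.
Factor: (λ + 1.8)(λ + 1.7)(λ + 2.7) = 0.
Roots: -1.7, -1.8, -2.7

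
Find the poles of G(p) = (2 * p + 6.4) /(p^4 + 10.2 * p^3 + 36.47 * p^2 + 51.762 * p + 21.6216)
Set denominator = 0: p^4 + 10.2*p^3 + 36.47*p^2 + 51.762*p + 21.6216 = (p + 3.3)(p + 3.6)(p + 0.7)(p + 2.6) = 0 → Poles: -0.7, -2.6, -3.3, -3.6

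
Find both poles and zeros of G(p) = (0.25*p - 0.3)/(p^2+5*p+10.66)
Set denominator = 0: p^2 + 5*p + 10.66 = 0 → Poles: -2.5 + 2.1j, -2.5 - 2.1j
Set numerator = 0: 0.25*p - 0.3 = 0 → Zeros: 1.2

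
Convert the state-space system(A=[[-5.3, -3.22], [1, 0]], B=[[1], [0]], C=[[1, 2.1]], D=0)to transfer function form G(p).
G(p) = C(pI - A)⁻¹B + D.
Characteristic polynomial det(pI - A) = p^2 + 5.3*p + 3.22.
Numerator from C·adj(pI-A)·B + D·det(pI-A) = p + 2.1.
G(p) = (p + 2.1)/(p^2 + 5.3*p + 3.22)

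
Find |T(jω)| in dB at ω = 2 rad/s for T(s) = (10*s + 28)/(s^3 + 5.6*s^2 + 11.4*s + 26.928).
Substitute s = j*2: T(j2) = 1.76496 - 1.35191j.
|T(j2)| = sqrt(Re² + Im²) = 2.223.
20*log₁₀(2.223) = 6.94 dB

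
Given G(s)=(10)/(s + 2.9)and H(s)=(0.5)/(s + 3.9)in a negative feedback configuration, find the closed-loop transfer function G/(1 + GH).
Closed-loop T = G/(1+GH).
Numerator: G_num * H_den = 10*s + 39.
Denominator: G_den * H_den + G_num * H_num = (s^2 + 6.8*s + 11.31) + (5) = s^2 + 6.8*s + 16.31.
T(s) = (10*s + 39)/(s^2 + 6.8*s + 16.31)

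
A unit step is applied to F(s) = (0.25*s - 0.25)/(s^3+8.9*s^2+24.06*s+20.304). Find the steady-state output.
FVT: lim_{t→∞} y(t) = lim_{s→0} s*Y(s) where Y(s) = F(s)/s.
= lim_{s→0} F(s) = F(0) = num(0)/den(0) = -0.25/20.304 = -0.01231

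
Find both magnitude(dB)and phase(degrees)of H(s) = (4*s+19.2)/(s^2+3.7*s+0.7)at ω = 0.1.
Substitute s = j*0.1: H(j0.1) = 21.8532 - 11.1387j.
|H| = 20*log₁₀(sqrt(Re²+Im²)) = 27.79 dB.
∠H = atan2(Im, Re) = -27.01°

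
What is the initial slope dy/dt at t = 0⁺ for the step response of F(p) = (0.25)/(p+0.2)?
IVT: y'(0⁺) = lim_{p→∞} p²·Y(p) = lim_{p→∞} p·F(p).
deg(num) = 0, deg(den) = 1, relative degree = 1, so p·F(p) → (leading num)/(leading den) = 0.25/1 = 0.25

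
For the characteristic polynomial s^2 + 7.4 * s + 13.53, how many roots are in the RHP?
s^2 + 7.4*s + 13.53 = (s + 4.1)(s + 3.3). Poles: -3.3, -4.1. RHP poles (Re>0): 0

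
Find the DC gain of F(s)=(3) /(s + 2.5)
DC gain = F(0) = num(0)/den(0) = 3/2.5 = 1.2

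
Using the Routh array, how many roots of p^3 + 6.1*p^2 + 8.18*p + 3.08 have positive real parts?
Routh array:
p^3: [1, 8.18]; p^2: [6.1, 3.08]; p^1: [7.67508]; p^0: [3.08]
First column: [1, 6.1, 7.67508, 3.08]. Sign changes = RHP roots = 0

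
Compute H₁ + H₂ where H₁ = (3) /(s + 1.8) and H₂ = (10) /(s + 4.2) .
Parallel: H = H₁ + H₂ = (n₁·d₂ + n₂·d₁)/(d₁·d₂).
n₁·d₂ = 3*s + 12.6. n₂·d₁ = 10*s + 18. Sum = 13*s + 30.6. d₁·d₂ = s^2 + 6*s + 7.56.
H(s) = (13*s + 30.6)/(s^2 + 6*s + 7.56)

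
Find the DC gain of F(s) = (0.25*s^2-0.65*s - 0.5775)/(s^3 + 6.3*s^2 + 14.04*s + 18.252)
DC gain = F(0) = num(0)/den(0) = -0.5775/18.252 = -0.03164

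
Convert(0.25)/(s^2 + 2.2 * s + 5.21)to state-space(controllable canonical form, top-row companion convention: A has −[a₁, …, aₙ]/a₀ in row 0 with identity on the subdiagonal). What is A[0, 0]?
Reachable canonical form for den = s^2 + 2.2*s + 5.21: top row of A = -[a₁,a₂,...,aₙ]/a₀, ones on the subdiagonal, zeros elsewhere.
A = [[-2.2, -5.21], [1, 0]].
A[0,0] = -2.2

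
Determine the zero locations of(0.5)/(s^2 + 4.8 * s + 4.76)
Numerator is a nonzero constant (0.5) → Zeros: none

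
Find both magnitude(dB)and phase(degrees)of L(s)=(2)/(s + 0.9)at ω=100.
Substitute s = j*100: L(j100) = 0.000179985 - 0.0199984j.
|L| = 20*log₁₀(sqrt(Re²+Im²)) = -33.98 dB.
∠L = atan2(Im, Re) = -89.48°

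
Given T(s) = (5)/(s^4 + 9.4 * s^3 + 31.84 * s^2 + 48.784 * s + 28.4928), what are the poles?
Set denominator = 0: s^4 + 9.4*s^3 + 31.84*s^2 + 48.784*s + 28.4928 = (s + 1.6)(s + 4.2)(s^2 + 3.6*s + 4.24) = 0 → Poles: -1.6, -1.8 + 1j, -1.8 - 1j, -4.2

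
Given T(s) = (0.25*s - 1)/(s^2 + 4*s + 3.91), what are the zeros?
Set numerator = 0: 0.25*s - 1 = 0 → Zeros: 4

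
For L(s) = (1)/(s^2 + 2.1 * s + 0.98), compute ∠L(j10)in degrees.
Substitute s = j*10: L(j10) = -0.0096643 - 0.00204959j.
∠L(j10) = atan2(Im, Re) = atan2(-0.00204959, -0.0096643) = -168.03°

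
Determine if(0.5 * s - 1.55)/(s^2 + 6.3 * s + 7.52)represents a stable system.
Denominator: s^2 + 6.3*s + 7.52 = (s + 4.7)(s + 1.6). Poles: -1.6, -4.7. All Re(p)<0: Yes (stable)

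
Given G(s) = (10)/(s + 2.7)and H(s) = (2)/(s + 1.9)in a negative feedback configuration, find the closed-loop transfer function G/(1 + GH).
Closed-loop T = G/(1+GH).
Numerator: G_num * H_den = 10*s + 19.
Denominator: G_den * H_den + G_num * H_num = (s^2 + 4.6*s + 5.13) + (20) = s^2 + 4.6*s + 25.13.
T(s) = (10*s + 19)/(s^2 + 4.6*s + 25.13)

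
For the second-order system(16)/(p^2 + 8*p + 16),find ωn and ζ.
Standard form: ωn²/(p²+2ζωn·p+ωn²).
const=16=ωn² → ωn=4, p coeff=8=2ζωn → ζ=1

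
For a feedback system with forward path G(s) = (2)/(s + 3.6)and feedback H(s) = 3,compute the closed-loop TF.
Closed-loop T = G/(1+GH).
Numerator: G_num * H_den = 2.
Denominator: G_den * H_den + G_num * H_num = (s + 3.6) + (6) = s + 9.6.
T(s) = (2)/(s + 9.6)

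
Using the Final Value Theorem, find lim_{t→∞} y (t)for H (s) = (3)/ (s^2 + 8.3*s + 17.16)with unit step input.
FVT: lim_{t→∞} y(t) = lim_{s→0} s*Y(s) where Y(s) = H(s)/s.
= lim_{s→0} H(s) = H(0) = num(0)/den(0) = 3/17.16 = 0.1748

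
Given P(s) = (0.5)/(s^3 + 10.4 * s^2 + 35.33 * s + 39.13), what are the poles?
Set denominator = 0: s^3 + 10.4*s^2 + 35.33*s + 39.13 = (s + 3.5)(s + 2.6)(s + 4.3) = 0 → Poles: -2.6, -3.5, -4.3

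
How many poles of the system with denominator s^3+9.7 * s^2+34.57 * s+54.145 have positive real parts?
s^3 + 9.7*s^2 + 34.57*s + 54.145 = (s + 4.9)(s^2 + 4.8*s + 11.05). Poles: -2.4 + 2.3j, -2.4 - 2.3j, -4.9. RHP poles (Re>0): 0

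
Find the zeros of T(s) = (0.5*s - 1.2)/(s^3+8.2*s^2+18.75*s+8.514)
Set numerator = 0: 0.5*s - 1.2 = 0 → Zeros: 2.4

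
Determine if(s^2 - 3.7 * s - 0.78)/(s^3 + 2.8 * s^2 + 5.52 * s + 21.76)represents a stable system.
Denominator: s^3 + 2.8*s^2 + 5.52*s + 21.76 = (s + 3.2)(s^2 - 0.4*s + 6.8). Poles: -3.2, 0.2 + 2.6j, 0.2 - 2.6j. All Re(p)<0: No (unstable)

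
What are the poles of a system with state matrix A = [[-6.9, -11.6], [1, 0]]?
Eigenvalues solve det(λI - A) = 0.
Characteristic polynomial: λ^2 + 6.9*λ + 11.6 = 0.
Factor: (λ + 2.9)(λ + 4) = 0.
Roots: -2.9, -4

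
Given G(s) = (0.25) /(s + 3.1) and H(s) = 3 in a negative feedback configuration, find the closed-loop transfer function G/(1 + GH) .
Closed-loop T = G/(1+GH).
Numerator: G_num * H_den = 0.25.
Denominator: G_den * H_den + G_num * H_num = (s + 3.1) + (0.75) = s + 3.85.
T(s) = (0.25)/(s + 3.85)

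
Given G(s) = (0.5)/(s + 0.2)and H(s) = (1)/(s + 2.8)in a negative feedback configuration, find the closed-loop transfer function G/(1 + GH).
Closed-loop T = G/(1+GH).
Numerator: G_num * H_den = 0.5*s + 1.4.
Denominator: G_den * H_den + G_num * H_num = (s^2 + 3*s + 0.56) + (0.5) = s^2 + 3*s + 1.06.
T(s) = (0.5*s + 1.4)/(s^2 + 3*s + 1.06)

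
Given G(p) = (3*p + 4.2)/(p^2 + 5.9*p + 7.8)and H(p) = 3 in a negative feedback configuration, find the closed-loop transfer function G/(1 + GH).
Closed-loop T = G/(1+GH).
Numerator: G_num * H_den = 3*p + 4.2.
Denominator: G_den * H_den + G_num * H_num = (p^2 + 5.9*p + 7.8) + (9*p + 12.6) = p^2 + 14.9*p + 20.4.
T(p) = (3*p + 4.2)/(p^2 + 14.9*p + 20.4)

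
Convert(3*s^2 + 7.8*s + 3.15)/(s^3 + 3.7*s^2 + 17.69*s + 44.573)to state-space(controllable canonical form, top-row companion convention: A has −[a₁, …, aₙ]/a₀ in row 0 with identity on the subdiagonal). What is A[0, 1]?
Reachable canonical form for den = s^3 + 3.7*s^2 + 17.69*s + 44.573: top row of A = -[a₁,a₂,...,aₙ]/a₀, ones on the subdiagonal, zeros elsewhere.
A = [[-3.7, -17.69, -44.573], [1, 0, 0], [0, 1, 0]].
A[0,1] = -17.69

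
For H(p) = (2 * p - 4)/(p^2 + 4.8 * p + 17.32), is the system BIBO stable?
Denominator: p^2 + 4.8*p + 17.32. Poles: -2.4 + 3.4j, -2.4 - 3.4j. All Re(p)<0: Yes (stable)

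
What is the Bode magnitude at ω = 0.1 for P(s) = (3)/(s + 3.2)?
Substitute s = j*0.1: P(j0.1) = 0.936585 - 0.0292683j.
|P(j0.1)| = sqrt(Re² + Im²) = 0.937.
20*log₁₀(0.937) = -0.56 dB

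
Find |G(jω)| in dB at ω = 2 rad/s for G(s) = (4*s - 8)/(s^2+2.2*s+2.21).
Substitute s = j*2: G(j2) = 2.19464 + 0.925364j.
|G(j2)| = sqrt(Re² + Im²) = 2.382.
20*log₁₀(2.382) = 7.54 dB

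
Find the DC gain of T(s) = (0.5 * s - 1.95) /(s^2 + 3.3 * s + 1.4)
DC gain = T(0) = num(0)/den(0) = -1.95/1.4 = -1.393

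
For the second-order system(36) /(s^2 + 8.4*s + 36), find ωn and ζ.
Standard form: ωn²/(s²+2ζωn·s+ωn²).
const=36=ωn² → ωn=6, s coeff=8.4=2ζωn → ζ=0.7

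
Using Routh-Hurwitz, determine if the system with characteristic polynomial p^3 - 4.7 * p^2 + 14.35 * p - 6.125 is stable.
Routh array:
p^3: [1, 14.35]; p^2: [-4.7, -6.125]; p^1: [13.0468]; p^0: [-6.125]
First column: [1, -4.7, 13.0468, -6.125]. Sign changes = 3.
No, unstable (3 RHP root(s))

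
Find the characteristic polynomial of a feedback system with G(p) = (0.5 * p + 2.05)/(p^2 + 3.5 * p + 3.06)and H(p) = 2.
Characteristic poly = G_den * H_den + G_num * H_num = (p^2 + 3.5*p + 3.06) + (p + 4.1) = p^2 + 4.5*p + 7.16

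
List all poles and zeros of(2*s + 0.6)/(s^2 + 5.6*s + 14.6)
Set denominator = 0: s^2 + 5.6*s + 14.6 = 0 → Poles: -2.8 + 2.6j, -2.8 - 2.6j
Set numerator = 0: 2*s + 0.6 = 0 → Zeros: -0.3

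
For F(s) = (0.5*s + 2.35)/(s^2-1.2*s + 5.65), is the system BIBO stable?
Denominator: s^2 - 1.2*s + 5.65. Poles: 0.6 + 2.3j, 0.6 - 2.3j. All Re(p)<0: No (unstable)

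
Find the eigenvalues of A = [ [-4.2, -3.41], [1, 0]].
Eigenvalues solve det(λI - A) = 0.
Characteristic polynomial: λ^2 + 4.2*λ + 3.41 = 0.
Factor: (λ + 1.1)(λ + 3.1) = 0.
Roots: -1.1, -3.1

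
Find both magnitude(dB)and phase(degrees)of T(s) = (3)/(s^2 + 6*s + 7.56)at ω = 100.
Substitute s = j*100: T(j100) = -0.000299148 - 1.79625e-05j.
|T| = 20*log₁₀(sqrt(Re²+Im²)) = -70.47 dB.
∠T = atan2(Im, Re) = -176.56°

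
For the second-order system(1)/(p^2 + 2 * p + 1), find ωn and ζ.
Standard form: ωn²/(p²+2ζωn·p+ωn²).
const=1=ωn² → ωn=1, p coeff=2=2ζωn → ζ=1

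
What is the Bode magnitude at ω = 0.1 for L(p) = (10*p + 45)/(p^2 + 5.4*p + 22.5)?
Substitute p = j*0.1: L(j0.1) = 2.0008 - 0.00357643j.
|L(j0.1)| = sqrt(Re² + Im²) = 2.001.
20*log₁₀(2.001) = 6.02 dB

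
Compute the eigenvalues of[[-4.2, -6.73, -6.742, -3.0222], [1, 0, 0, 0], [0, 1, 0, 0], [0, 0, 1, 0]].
Eigenvalues solve det(λI - A) = 0.
Characteristic polynomial: λ^4 + 4.2*λ^3 + 6.73*λ^2 + 6.742*λ + 3.0222 = 0.
Factor: (λ + 0.9)(λ + 2.3)(λ^2 + λ + 1.46) = 0.
Roots: -0.5 + 1.1j, -0.5 - 1.1j, -0.9, -2.3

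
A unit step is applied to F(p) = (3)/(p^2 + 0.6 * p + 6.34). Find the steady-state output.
FVT: lim_{t→∞} y(t) = lim_{p→0} p*Y(p) where Y(p) = F(p)/p.
= lim_{p→0} F(p) = F(0) = num(0)/den(0) = 3/6.34 = 0.4732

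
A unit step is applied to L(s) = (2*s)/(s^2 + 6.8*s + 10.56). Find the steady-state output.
FVT: lim_{t→∞} y(t) = lim_{s→0} s*Y(s) where Y(s) = L(s)/s.
= lim_{s→0} L(s) = L(0) = num(0)/den(0) = 0/10.56 = 0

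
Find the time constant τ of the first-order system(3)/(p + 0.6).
First-order system: τ = -1/pole. Pole = -0.6. τ = -1/(-0.6) = 1.667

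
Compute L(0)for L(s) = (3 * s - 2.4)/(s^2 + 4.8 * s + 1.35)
DC gain = L(0) = num(0)/den(0) = -2.4/1.35 = -1.778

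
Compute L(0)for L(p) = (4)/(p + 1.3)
DC gain = L(0) = num(0)/den(0) = 4/1.3 = 3.077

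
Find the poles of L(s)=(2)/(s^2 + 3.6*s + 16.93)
Set denominator = 0: s^2 + 3.6*s + 16.93 = 0 → Poles: -1.8 + 3.7j, -1.8 - 3.7j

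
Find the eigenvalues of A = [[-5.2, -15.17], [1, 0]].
Eigenvalues solve det(λI - A) = 0.
Characteristic polynomial: λ^2 + 5.2*λ + 15.17 = 0.
Roots: -2.6 + 2.9j, -2.6 - 2.9j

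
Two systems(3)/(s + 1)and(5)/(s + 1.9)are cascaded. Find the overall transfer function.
Series: H = H₁ · H₂ = (n₁·n₂)/(d₁·d₂).
Num: n₁·n₂ = 15. Den: d₁·d₂ = s^2 + 2.9*s + 1.9.
H(s) = (15)/(s^2 + 2.9*s + 1.9)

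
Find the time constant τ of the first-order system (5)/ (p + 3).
First-order system: τ = -1/pole. Pole = -3. τ = -1/(-3) = 0.3333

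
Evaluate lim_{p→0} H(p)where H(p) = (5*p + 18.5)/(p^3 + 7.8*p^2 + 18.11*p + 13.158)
DC gain = H(0) = num(0)/den(0) = 18.5/13.158 = 1.406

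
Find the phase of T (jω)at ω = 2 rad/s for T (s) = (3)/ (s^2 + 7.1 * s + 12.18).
Substitute s = j*2: T(j2) = 0.0913788 - 0.158628j.
∠T(j2) = atan2(Im, Re) = atan2(-0.158628, 0.0913788) = -60.06°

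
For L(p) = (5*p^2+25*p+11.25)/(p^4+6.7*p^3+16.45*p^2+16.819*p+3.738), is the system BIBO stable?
Denominator: p^4 + 6.7*p^3 + 16.45*p^2 + 16.819*p + 3.738 = (p + 0.3)(p + 2.8)(p^2 + 3.6*p + 4.45). Poles: -0.3, -1.8 + 1.1j, -1.8 - 1.1j, -2.8. All Re(p)<0: Yes (stable)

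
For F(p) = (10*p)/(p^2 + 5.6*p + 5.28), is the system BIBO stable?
Denominator: p^2 + 5.6*p + 5.28 = (p + 4.4)(p + 1.2). Poles: -1.2, -4.4. All Re(p)<0: Yes (stable)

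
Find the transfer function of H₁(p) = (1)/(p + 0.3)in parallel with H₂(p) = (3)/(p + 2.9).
Parallel: H = H₁ + H₂ = (n₁·d₂ + n₂·d₁)/(d₁·d₂).
n₁·d₂ = p + 2.9. n₂·d₁ = 3*p + 0.9. Sum = 4*p + 3.8. d₁·d₂ = p^2 + 3.2*p + 0.87.
H(p) = (4*p + 3.8)/(p^2 + 3.2*p + 0.87)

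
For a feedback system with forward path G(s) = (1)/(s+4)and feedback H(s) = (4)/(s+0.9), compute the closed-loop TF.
Closed-loop T = G/(1+GH).
Numerator: G_num * H_den = s + 0.9.
Denominator: G_den * H_den + G_num * H_num = (s^2 + 4.9*s + 3.6) + (4) = s^2 + 4.9*s + 7.6.
T(s) = (s + 0.9)/(s^2 + 4.9*s + 7.6)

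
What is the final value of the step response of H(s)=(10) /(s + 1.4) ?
FVT: lim_{t→∞} y(t) = lim_{s→0} s*Y(s) where Y(s) = H(s)/s.
= lim_{s→0} H(s) = H(0) = num(0)/den(0) = 10/1.4 = 7.143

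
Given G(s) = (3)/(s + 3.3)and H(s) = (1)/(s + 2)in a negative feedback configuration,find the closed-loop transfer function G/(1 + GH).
Closed-loop T = G/(1+GH).
Numerator: G_num * H_den = 3*s + 6.
Denominator: G_den * H_den + G_num * H_num = (s^2 + 5.3*s + 6.6) + (3) = s^2 + 5.3*s + 9.6.
T(s) = (3*s + 6)/(s^2 + 5.3*s + 9.6)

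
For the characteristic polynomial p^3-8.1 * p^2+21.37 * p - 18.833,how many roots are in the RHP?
p^3 - 8.1*p^2 + 21.37*p - 18.833 = (p - 3.7)(p^2 - 4.4*p + 5.09). Poles: 2.2 + 0.5j, 2.2 - 0.5j, 3.7. RHP poles (Re>0): 3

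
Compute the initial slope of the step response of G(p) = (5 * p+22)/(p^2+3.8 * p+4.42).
IVT: y'(0⁺) = lim_{p→∞} p²·Y(p) = lim_{p→∞} p·G(p).
deg(num) = 1, deg(den) = 2, relative degree = 1, so p·G(p) → (leading num)/(leading den) = 5/1 = 5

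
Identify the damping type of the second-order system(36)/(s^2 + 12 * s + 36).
Standard form: ωn²/(s²+2ζωn·s+ωn²) gives ωn=6, ζ=1.
Critically damped (ζ = 1)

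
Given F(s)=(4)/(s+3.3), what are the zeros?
Numerator is a nonzero constant (4) → Zeros: none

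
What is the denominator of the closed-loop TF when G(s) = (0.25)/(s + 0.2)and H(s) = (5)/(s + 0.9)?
Characteristic poly = G_den * H_den + G_num * H_num = (s^2 + 1.1*s + 0.18) + (1.25) = s^2 + 1.1*s + 1.43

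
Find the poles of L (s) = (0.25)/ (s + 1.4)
Set denominator = 0: s + 1.4 = 0 → Poles: -1.4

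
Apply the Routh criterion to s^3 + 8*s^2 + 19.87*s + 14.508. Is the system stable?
Routh array:
s^3: [1, 19.87]; s^2: [8, 14.508]; s^1: [18.0565]; s^0: [14.508]
First column: [1, 8, 18.0565, 14.508]. Sign changes = 0.
Yes, stable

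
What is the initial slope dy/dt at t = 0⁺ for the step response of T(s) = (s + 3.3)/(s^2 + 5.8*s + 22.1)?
IVT: y'(0⁺) = lim_{s→∞} s²·Y(s) = lim_{s→∞} s·T(s).
deg(num) = 1, deg(den) = 2, relative degree = 1, so s·T(s) → (leading num)/(leading den) = 1/1 = 1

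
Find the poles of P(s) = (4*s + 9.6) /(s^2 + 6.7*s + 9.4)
Set denominator = 0: s^2 + 6.7*s + 9.4 = (s + 4.7)(s + 2) = 0 → Poles: -2, -4.7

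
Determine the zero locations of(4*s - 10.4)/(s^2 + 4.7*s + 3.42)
Set numerator = 0: 4*s - 10.4 = 0 → Zeros: 2.6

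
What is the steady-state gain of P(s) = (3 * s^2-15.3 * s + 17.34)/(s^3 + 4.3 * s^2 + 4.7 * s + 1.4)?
DC gain = P(0) = num(0)/den(0) = 17.34/1.4 = 12.39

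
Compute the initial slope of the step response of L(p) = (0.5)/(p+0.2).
IVT: y'(0⁺) = lim_{p→∞} p²·Y(p) = lim_{p→∞} p·L(p).
deg(num) = 0, deg(den) = 1, relative degree = 1, so p·L(p) → (leading num)/(leading den) = 0.5/1 = 0.5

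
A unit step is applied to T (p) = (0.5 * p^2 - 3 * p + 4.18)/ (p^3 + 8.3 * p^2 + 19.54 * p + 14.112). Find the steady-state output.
FVT: lim_{t→∞} y(t) = lim_{p→0} p*Y(p) where Y(p) = T(p)/p.
= lim_{p→0} T(p) = T(0) = num(0)/den(0) = 4.18/14.112 = 0.2962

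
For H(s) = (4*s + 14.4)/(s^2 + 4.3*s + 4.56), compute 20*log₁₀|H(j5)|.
Substitute s = j*5: H(j5) = 0.154156 - 0.816323j.
|H(j5)| = sqrt(Re² + Im²) = 0.8308.
20*log₁₀(0.8308) = -1.61 dB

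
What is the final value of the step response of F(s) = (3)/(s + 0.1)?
FVT: lim_{t→∞} y(t) = lim_{s→0} s*Y(s) where Y(s) = F(s)/s.
= lim_{s→0} F(s) = F(0) = num(0)/den(0) = 3/0.1 = 30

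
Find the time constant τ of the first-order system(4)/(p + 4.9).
First-order system: τ = -1/pole. Pole = -4.9. τ = -1/(-4.9) = 0.2041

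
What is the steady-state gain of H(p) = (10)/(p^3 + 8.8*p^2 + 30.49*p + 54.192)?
DC gain = H(0) = num(0)/den(0) = 10/54.192 = 0.1845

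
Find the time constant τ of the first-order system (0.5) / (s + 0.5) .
First-order system: τ = -1/pole. Pole = -0.5. τ = -1/(-0.5) = 2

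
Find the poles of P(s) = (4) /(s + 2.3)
Set denominator = 0: s + 2.3 = 0 → Poles: -2.3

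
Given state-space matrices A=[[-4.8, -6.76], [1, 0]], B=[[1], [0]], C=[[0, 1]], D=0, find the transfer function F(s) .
F(s) = C(sI - A)⁻¹B + D.
Characteristic polynomial det(sI - A) = s^2 + 4.8*s + 6.76.
Numerator from C·adj(sI-A)·B + D·det(sI-A) = 1.
F(s) = (1)/(s^2 + 4.8*s + 6.76)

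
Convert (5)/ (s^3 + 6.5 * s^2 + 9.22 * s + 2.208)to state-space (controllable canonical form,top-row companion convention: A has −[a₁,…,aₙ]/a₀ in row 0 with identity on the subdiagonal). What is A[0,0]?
Reachable canonical form for den = s^3 + 6.5*s^2 + 9.22*s + 2.208: top row of A = -[a₁,a₂,...,aₙ]/a₀, ones on the subdiagonal, zeros elsewhere.
A = [[-6.5, -9.22, -2.208], [1, 0, 0], [0, 1, 0]].
A[0,0] = -6.5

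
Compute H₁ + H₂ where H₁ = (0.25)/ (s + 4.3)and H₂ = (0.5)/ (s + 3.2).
Parallel: H = H₁ + H₂ = (n₁·d₂ + n₂·d₁)/(d₁·d₂).
n₁·d₂ = 0.25*s + 0.8. n₂·d₁ = 0.5*s + 2.15. Sum = 0.75*s + 2.95. d₁·d₂ = s^2 + 7.5*s + 13.76.
H(s) = (0.75*s + 2.95)/(s^2 + 7.5*s + 13.76)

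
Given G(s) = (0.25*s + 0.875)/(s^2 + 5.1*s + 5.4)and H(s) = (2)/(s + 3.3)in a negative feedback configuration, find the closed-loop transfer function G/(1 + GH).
Closed-loop T = G/(1+GH).
Numerator: G_num * H_den = 0.25*s^2 + 1.7*s + 2.8875.
Denominator: G_den * H_den + G_num * H_num = (s^3 + 8.4*s^2 + 22.23*s + 17.82) + (0.5*s + 1.75) = s^3 + 8.4*s^2 + 22.73*s + 19.57.
T(s) = (0.25*s^2 + 1.7*s + 2.8875)/(s^3 + 8.4*s^2 + 22.73*s + 19.57)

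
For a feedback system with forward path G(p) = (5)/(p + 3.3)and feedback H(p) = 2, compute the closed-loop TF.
Closed-loop T = G/(1+GH).
Numerator: G_num * H_den = 5.
Denominator: G_den * H_den + G_num * H_num = (p + 3.3) + (10) = p + 13.3.
T(p) = (5)/(p + 13.3)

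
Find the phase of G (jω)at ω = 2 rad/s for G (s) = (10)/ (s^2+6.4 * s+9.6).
Substitute s = j*2: G(j2) = 0.286885 - 0.655738j.
∠G(j2) = atan2(Im, Re) = atan2(-0.655738, 0.286885) = -66.37°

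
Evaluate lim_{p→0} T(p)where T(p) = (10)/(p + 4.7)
DC gain = T(0) = num(0)/den(0) = 10/4.7 = 2.128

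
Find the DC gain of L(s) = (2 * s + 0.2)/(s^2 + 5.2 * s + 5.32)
DC gain = L(0) = num(0)/den(0) = 0.2/5.32 = 0.03759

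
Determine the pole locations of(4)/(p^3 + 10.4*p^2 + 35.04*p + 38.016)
Set denominator = 0: p^3 + 10.4*p^2 + 35.04*p + 38.016 = (p + 2.4)(p + 4.4)(p + 3.6) = 0 → Poles: -2.4, -3.6, -4.4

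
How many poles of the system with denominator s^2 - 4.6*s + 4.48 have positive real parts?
s^2 - 4.6*s + 4.48 = (s - 1.4)(s - 3.2). Poles: 1.4, 3.2. RHP poles (Re>0): 2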